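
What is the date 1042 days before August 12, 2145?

October 5, 2142

Count 1042 days before August 12, 2145:
October 5, 2142 → October 5, 2143: 365 days.
October 5, 2143 → October 5, 2144: 366 days (2144 is a leap year).
October 2144: 31 − 5 = 26 days remain.
Then 9 full months totalling 273 days.
August 1–12, 2145: 12 days.
Residual: 311 days.
Total: 1042 days.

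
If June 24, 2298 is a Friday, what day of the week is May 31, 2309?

From June 24, 2298 to June 24, 2308: 10 years, of which 2 contain a Feb 29 — 8×365 + 2×366 = 3652 days.
(2300 is not a leap year (divisible by 100 but not 400).)
June 2308: 30 − 24 = 6 days remain.
Then 10 full months totalling 304 days.
May 1–31, 2309: 31 days.
Residual: 341 days.
Total: 3993 days.
3993 mod 7 = 3, so 3 days after Friday is Monday.

Monday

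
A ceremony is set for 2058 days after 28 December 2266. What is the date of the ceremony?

16 August 2272

Count 2058 days after December 28, 2266:
Day-of-year of December 28, 2266: 362.
Day-of-year of August 16, 2272: 229.
2266 has 365 days, so 365 − 362 = 3 days remain in 2266.
Full years: 2267: 365; 2268: 366; 2269: 365; 2270: 365; 2271: 365. Sum = 1826.
Total: 3 + 1826 + 229 = 2058 days.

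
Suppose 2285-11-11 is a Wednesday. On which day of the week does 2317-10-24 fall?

Day-of-year of November 11, 2285: 315.
Day-of-year of October 24, 2317: 297.
2285 has 365 days, so 365 − 315 = 50 days remain in 2285.
Full years 2286–2316: 24 common + 7 leap = 24×365 + 7×366 = 11322 days.
Total: 50 + 11322 + 297 = 11669 days.
11669 is a multiple of 7, so 2317-10-24 falls on the same weekday: Wednesday.

Wednesday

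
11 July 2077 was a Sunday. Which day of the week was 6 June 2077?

Count forward from the earlier date (June 6, 2077) to the later (July 11, 2077):
June 2077: 30 − 6 = 24 days remain.
July 1–11, 2077: 11 days.
Total: 24 + 11 = 35 days.
35 is a multiple of 7, so 6 June 2077 falls on the same weekday: Sunday.

Sunday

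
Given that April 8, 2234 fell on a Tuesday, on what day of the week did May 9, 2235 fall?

Day-of-year of April 8, 2234: 98.
Day-of-year of May 9, 2235: 129.
2234 has 365 days, so 365 − 98 = 267 days remain in 2234.
Total: 267 + 129 = 396 days.
396 mod 7 = 4, so 4 days after Tuesday is Saturday.

Saturday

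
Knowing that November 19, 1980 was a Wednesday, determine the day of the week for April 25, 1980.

Count forward from the earlier date (April 25, 1980) to the later (November 19, 1980):
April 1980: 30 − 25 = 5 days remain.
Then May (31), June (30), July (31), August (31), September (30), October (31): 31 + 30 + 31 + 31 + 30 + 31 = 184 days.
November 1–19, 1980: 19 days.
Total: 5 + 184 + 19 = 208 days.
208 mod 7 = 5, so 5 days before Wednesday is Friday.

Friday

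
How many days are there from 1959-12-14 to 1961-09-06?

December 14, 1959 → December 14, 1960: 366 days (1960 is a leap year).
December 1960: 31 − 14 = 17 days remain.
Then January (31), February 1961 (28), March (31), April (30), May (31), June (30), July (31), August (31): 31 + 28 + 31 + 30 + 31 + 30 + 31 + 31 = 243 days.
September 1–6, 1961: 6 days.
Residual: 266 days.
Total: 632 days.

632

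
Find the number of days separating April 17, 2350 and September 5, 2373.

8542

Day-of-year of April 17, 2350: 107.
Day-of-year of September 5, 2373: 248.
2350 has 365 days, so 365 − 107 = 258 days remain in 2350.
Full years 2351–2372: 16 common + 6 leap = 16×365 + 6×366 = 8036 days.
Total: 258 + 8036 + 248 = 8542 days.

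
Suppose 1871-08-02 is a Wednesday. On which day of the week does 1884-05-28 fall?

From August 2, 1871 to August 2, 1883: 12 years, of which 3 contain a Feb 29 — 9×365 + 3×366 = 4383 days.
August 1883: 31 − 2 = 29 days remain.
Then September (30), October (31), November (30), December (31), January (31), February 1884 (29), March (31), April (30): 30 + 31 + 30 + 31 + 31 + 29 + 31 + 30 = 243 days.
May 1–28, 1884: 28 days.
Residual: 300 days.
Total: 4683 days.
4683 is a multiple of 7, so 1884-05-28 falls on the same weekday: Wednesday.

Wednesday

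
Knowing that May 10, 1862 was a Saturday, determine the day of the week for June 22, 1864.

Wednesday

Day-of-year of May 10, 1862: 130.
Day-of-year of June 22, 1864: 174.
1862 has 365 days, so 365 − 130 = 235 days remain in 1862.
Full years: 1863: 365. Sum = 365.
Total: 235 + 365 + 174 = 774 days.
774 mod 7 = 4, so 4 days after Saturday is Wednesday.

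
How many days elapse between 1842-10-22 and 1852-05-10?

Day-of-year of October 22, 1842: 295.
Day-of-year of May 10, 1852: 131.
1842 has 365 days, so 365 − 295 = 70 days remain in 1842.
Full years 1843–1851: 7 common + 2 leap = 7×365 + 2×366 = 3287 days.
Total: 70 + 3287 + 131 = 3488 days.

3488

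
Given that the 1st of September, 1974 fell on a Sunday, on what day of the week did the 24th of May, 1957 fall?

Friday

Count forward from the earlier date (May 24, 1957) to the later (September 1, 1974):
From May 24, 1957 to May 24, 1974: 17 years, of which 4 contain a Feb 29 — 13×365 + 4×366 = 6209 days.
May 1974: 31 − 24 = 7 days remain.
Then June (30), July (31), August (31): 30 + 31 + 31 = 92 days.
September 1, 1974: 1 day.
Residual: 100 days.
Total: 6309 days.
6309 mod 7 = 2, so 2 days before Sunday is Friday.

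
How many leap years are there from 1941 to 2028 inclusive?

Years divisible by 4: 1944, 1948, …, 2028 — 22 in all.
2000 is divisible by 400, so still leap.
No century exceptions apply. Count: 22.

22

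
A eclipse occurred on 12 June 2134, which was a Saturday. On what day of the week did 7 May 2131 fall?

Count forward from the earlier date (May 7, 2131) to the later (June 12, 2134):
May 7, 2131 → May 7, 2132: 366 days (2132 is a leap year).
May 7, 2132 → May 7, 2133: 365 days.
May 7, 2133 → May 7, 2134: 365 days.
May 2134: 31 − 7 = 24 days remain.
June 1–12, 2134: 12 days.
Residual: 36 days.
Total: 1132 days.
1132 mod 7 = 5, so 5 days before Saturday is Monday.

Monday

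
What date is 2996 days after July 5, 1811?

September 17, 1819

Count 2996 days after July 5, 1811:
Day-of-year of July 5, 1811: 186.
Day-of-year of September 17, 1819: 260.
1811 has 365 days, so 365 − 186 = 179 days remain in 1811.
Full years 1812–1818: 5 common + 2 leap = 5×365 + 2×366 = 2557 days.
Total: 179 + 2557 + 260 = 2996 days.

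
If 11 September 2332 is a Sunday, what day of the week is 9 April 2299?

Count forward from the earlier date (April 9, 2299) to the later (September 11, 2332):
From April 9, 2299 to April 9, 2332: 33 years, of which 8 contain a Feb 29 — 25×365 + 8×366 = 12053 days.
(2300 is not a leap year (divisible by 100 but not 400).)
April 2332: 30 − 9 = 21 days remain.
Then May (31), June (30), July (31), August (31): 31 + 30 + 31 + 31 = 123 days.
September 1–11, 2332: 11 days.
Residual: 155 days.
Total: 12208 days.
12208 is a multiple of 7, so 9 April 2299 falls on the same weekday: Sunday.

Sunday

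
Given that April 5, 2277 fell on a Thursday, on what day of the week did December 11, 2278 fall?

Wednesday

Day-of-year of April 5, 2277: 95.
Day-of-year of December 11, 2278: 345.
2277 has 365 days, so 365 − 95 = 270 days remain in 2277.
Total: 270 + 345 = 615 days.
615 mod 7 = 6, so 6 days after Thursday is Wednesday.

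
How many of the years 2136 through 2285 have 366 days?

37

Years divisible by 4: 2136, 2140, …, 2284 — 38 in all.
Of these, 2200 is divisible by 100 but not 400, so not leap.
Leap years: 38 − 1 = 37.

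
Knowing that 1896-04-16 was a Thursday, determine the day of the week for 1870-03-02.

Wednesday

Count forward from the earlier date (March 2, 1870) to the later (April 16, 1896):
From March 2, 1870 to March 2, 1896: 26 years, of which 7 contain a Feb 29 — 19×365 + 7×366 = 9497 days.
March 1896: 31 − 2 = 29 days remain.
April 1–16, 1896: 16 days.
Residual: 45 days.
Total: 9542 days.
9542 mod 7 = 1, so 1 day before Thursday is Wednesday.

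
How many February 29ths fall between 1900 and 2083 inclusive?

Years divisible by 4: 1900, 1904, …, 2080 — 46 in all.
Of these, 1900 is divisible by 100 but not 400, so not leap.
2000 is divisible by 400, so still leap.
Leap years: 46 − 1 = 45.

45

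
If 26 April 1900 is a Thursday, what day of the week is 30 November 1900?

April 1900: 30 − 26 = 4 days remain.
Then May (31), June (30), July (31), August (31), September (30), October (31): 31 + 30 + 31 + 31 + 30 + 31 = 184 days.
November 1–30, 1900: 30 days.
Total: 4 + 184 + 30 = 218 days.
218 mod 7 = 1, so 1 day after Thursday is Friday.

Friday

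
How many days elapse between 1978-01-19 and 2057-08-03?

Day-of-year of January 19, 1978: 19.
Day-of-year of August 3, 2057: 215.
1978 has 365 days, so 365 − 19 = 346 days remain in 1978.
Full years 1979–2056: 58 common + 20 leap = 58×365 + 20×366 = 28490 days.
Total: 346 + 28490 + 215 = 29051 days.

29051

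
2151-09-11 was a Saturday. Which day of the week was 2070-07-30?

Wednesday

Count forward from the earlier date (July 30, 2070) to the later (September 11, 2151):
From July 30, 2070 to July 30, 2151: 81 years, of which 19 contain a Feb 29 — 62×365 + 19×366 = 29584 days.
(2100 is not a leap year (divisible by 100 but not 400).)
July 2151: 31 − 30 = 1 day remains.
Then August (31): 31 days.
September 1–11, 2151: 11 days.
Residual: 43 days.
Total: 29627 days.
29627 mod 7 = 3, so 3 days before Saturday is Wednesday.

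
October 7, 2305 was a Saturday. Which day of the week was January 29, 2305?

Sunday

Count forward from the earlier date (January 29, 2305) to the later (October 7, 2305):
January 2305: 31 − 29 = 2 days remain.
Then February 2305 (28), March (31), April (30), May (31), June (30), July (31), August (31), September (30): 28 + 31 + 30 + 31 + 30 + 31 + 31 + 30 = 242 days.
October 1–7, 2305: 7 days.
Total: 2 + 242 + 7 = 251 days.
251 mod 7 = 6, so 6 days before Saturday is Sunday.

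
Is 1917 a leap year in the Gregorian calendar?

No

1917 is not a leap year.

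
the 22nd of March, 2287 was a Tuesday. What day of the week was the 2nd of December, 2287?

Friday

March 2287: 31 − 22 = 9 days remain.
Then April (30), May (31), June (30), July (31), August (31), September (30), October (31), November (30): 30 + 31 + 30 + 31 + 31 + 30 + 31 + 30 = 244 days.
December 1–2, 2287: 2 days.
Total: 9 + 244 + 2 = 255 days.
255 mod 7 = 3, so 3 days after Tuesday is Friday.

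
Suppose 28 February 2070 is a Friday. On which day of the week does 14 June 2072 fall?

Tuesday

February 28, 2070 → February 28, 2071: 365 days.
February 28, 2071 → February 28, 2072: 365 days.
February 2072: 29 − 28 = 1 day remains (2072 is a leap year, so February has 29 days).
Then March (31), April (30), May (31): 31 + 30 + 31 = 92 days.
June 1–14, 2072: 14 days.
Residual: 107 days.
Total: 837 days.
837 mod 7 = 4, so 4 days after Friday is Tuesday.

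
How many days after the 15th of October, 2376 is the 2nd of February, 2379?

840

October 15, 2376 → October 15, 2377: 365 days.
October 15, 2377 → October 15, 2378: 365 days.
October 2378: 31 − 15 = 16 days remain.
Then November (30), December (31), January (31): 30 + 31 + 31 = 92 days.
February 1–2, 2379: 2 days (2379 is not a leap year).
Residual: 110 days.
Total: 840 days.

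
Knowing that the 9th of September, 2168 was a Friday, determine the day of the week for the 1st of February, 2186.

Wednesday

From September 9, 2168 to September 9, 2185: 17 years, of which 4 contain a Feb 29 — 13×365 + 4×366 = 6209 days.
September 2185: 30 − 9 = 21 days remain.
Then October (31), November (30), December (31), January (31): 31 + 30 + 31 + 31 = 123 days.
February 1, 2186: 1 day (2186 is not a leap year).
Residual: 145 days.
Total: 6354 days.
6354 mod 7 = 5, so 5 days after Friday is Wednesday.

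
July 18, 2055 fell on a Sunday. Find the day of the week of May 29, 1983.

Sunday

Count forward from the earlier date (May 29, 1983) to the later (July 18, 2055):
Day-of-year of May 29, 1983: 149.
Day-of-year of July 18, 2055: 199.
1983 has 365 days, so 365 − 149 = 216 days remain in 1983.
Full years 1984–2054: 53 common + 18 leap = 53×365 + 18×366 = 25933 days.
Total: 216 + 25933 + 199 = 26348 days.
26348 is a multiple of 7, so May 29, 1983 falls on the same weekday: Sunday.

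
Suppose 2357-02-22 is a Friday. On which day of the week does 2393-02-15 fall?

Monday

From February 22, 2357 to February 22, 2392: 35 years, of which 8 contain a Feb 29 — 27×365 + 8×366 = 12783 days.
February 2392: 29 − 22 = 7 days remain (2392 is a leap year, so February has 29 days).
Then 11 full months totalling 337 days.
February 1–15, 2393: 15 days (2393 is not a leap year).
Residual: 359 days.
Total: 13142 days.
13142 mod 7 = 3, so 3 days after Friday is Monday.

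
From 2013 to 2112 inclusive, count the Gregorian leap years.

Years divisible by 4: 2016, 2020, …, 2112 — 25 in all.
Of these, 2100 is divisible by 100 but not 400, so not leap.
Leap years: 25 − 1 = 24.

24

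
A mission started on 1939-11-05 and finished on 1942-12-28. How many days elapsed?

Day-of-year of November 5, 1939: 309.
Day-of-year of December 28, 1942: 362.
1939 has 365 days, so 365 − 309 = 56 days remain in 1939.
Full years: 1940: 366; 1941: 365. Sum = 731.
Total: 56 + 731 + 362 = 1149 days.

1149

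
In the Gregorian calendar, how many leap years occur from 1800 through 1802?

0

Years divisible by 4 in [1800, 1802]: 1800.
Of these, 1800 is divisible by 100 but not 400, so not leap.
Leap years: 1 − 1 = 0.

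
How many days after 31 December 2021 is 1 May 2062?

From December 31, 2021 to December 31, 2061: 40 years, of which 10 contain a Feb 29 — 30×365 + 10×366 = 14610 days.
December 2061: 31 − 31 = 0 days remain.
Then January (31), February 2062 (28), March (31), April (30): 31 + 28 + 31 + 30 = 120 days.
May 1, 2062: 1 day.
Residual: 121 days.
Total: 14731 days.

14731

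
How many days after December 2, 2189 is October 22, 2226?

From December 2, 2189 to December 2, 2225: 36 years, of which 8 contain a Feb 29 — 28×365 + 8×366 = 13148 days.
(2200 is not a leap year (divisible by 100 but not 400).)
December 2225: 31 − 2 = 29 days remain.
Then 9 full months totalling 273 days.
October 1–22, 2226: 22 days.
Residual: 324 days.
Total: 13472 days.

13472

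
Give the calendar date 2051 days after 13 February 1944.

25 September 1949

Count 2051 days after February 13, 1944:
February 13, 1944 → February 13, 1945: 366 days (1944 is a leap year).
February 13, 1945 → February 13, 1946: 365 days.
February 13, 1946 → February 13, 1947: 365 days.
February 13, 1947 → February 13, 1948: 365 days.
February 13, 1948 → February 13, 1949: 366 days (1948 is a leap year).
February 1949: 28 − 13 = 15 days remain (1949 is not a leap year, so February has 28 days).
Then March (31), April (30), May (31), June (30), July (31), August (31): 31 + 30 + 31 + 30 + 31 + 31 = 184 days.
September 1–25, 1949: 25 days.
Residual: 224 days.
Total: 2051 days.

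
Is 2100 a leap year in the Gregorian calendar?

2100 is not a leap year (divisible by 100 but not 400).

No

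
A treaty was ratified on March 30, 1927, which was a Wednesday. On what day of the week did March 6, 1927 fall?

Count forward from the earlier date (March 6, 1927) to the later (March 30, 1927):
Within March 1927: 30 − 6 = 24 days.
24 mod 7 = 3, so 3 days before Wednesday is Sunday.

Sunday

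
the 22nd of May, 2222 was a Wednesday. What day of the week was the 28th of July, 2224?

May 22, 2222 → May 22, 2223: 365 days.
May 22, 2223 → May 22, 2224: 366 days (2224 is a leap year).
May 2224: 31 − 22 = 9 days remain.
Then June (30): 30 days.
July 1–28, 2224: 28 days.
Residual: 67 days.
Total: 798 days.
798 is a multiple of 7, so the 28th of July, 2224 falls on the same weekday: Wednesday.

Wednesday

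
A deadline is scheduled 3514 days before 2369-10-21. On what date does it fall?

2360-03-08

Count 3514 days before October 21, 2369:
Day-of-year of March 8, 2360: 68.
Day-of-year of October 21, 2369: 294.
2360 has 366 days, so 366 − 68 = 298 days remain in 2360.
Full years 2361–2368: 6 common + 2 leap = 6×365 + 2×366 = 2922 days.
Total: 298 + 2922 + 294 = 3514 days.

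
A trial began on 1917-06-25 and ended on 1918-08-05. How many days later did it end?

406

Day-of-year of June 25, 1917: 176.
Day-of-year of August 5, 1918: 217.
1917 has 365 days, so 365 − 176 = 189 days remain in 1917.
Total: 189 + 217 = 406 days.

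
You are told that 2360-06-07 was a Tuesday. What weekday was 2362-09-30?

Sunday

June 2360: 30 − 7 = 23 days remain.
Then 26 full months totalling 792 days.
September 1–30, 2362: 30 days.
Total: 23 + 792 + 30 = 845 days.
845 mod 7 = 5, so 5 days after Tuesday is Sunday.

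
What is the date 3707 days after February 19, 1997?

April 15, 2007

Count 3707 days after February 19, 1997:
From February 19, 1997 to February 19, 2007: 10 years, of which 2 contain a Feb 29 — 8×365 + 2×366 = 3652 days.
(2000 is a leap year (divisible by 400).)
February 2007: 28 − 19 = 9 days remain (2007 is not a leap year, so February has 28 days).
Then March (31): 31 days.
April 1–15, 2007: 15 days.
Residual: 55 days.
Total: 3707 days.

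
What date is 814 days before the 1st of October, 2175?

the 9th of July, 2173

Count 814 days before October 1, 2175:
Day-of-year of July 9, 2173: 190.
Day-of-year of October 1, 2175: 274.
2173 has 365 days, so 365 − 190 = 175 days remain in 2173.
Full years: 2174: 365. Sum = 365.
Total: 175 + 365 + 274 = 814 days.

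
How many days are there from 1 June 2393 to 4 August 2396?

1160

June 1, 2393 → June 1, 2394: 365 days.
June 1, 2394 → June 1, 2395: 365 days.
June 1, 2395 → June 1, 2396: 366 days (2396 is a leap year).
June 2396: 30 − 1 = 29 days remain.
Then July (31): 31 days.
August 1–4, 2396: 4 days.
Residual: 64 days.
Total: 1160 days.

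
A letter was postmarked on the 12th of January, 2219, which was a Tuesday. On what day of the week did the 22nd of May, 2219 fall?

Saturday

January 2219: 31 − 12 = 19 days remain.
Then February 2219 (28), March (31), April (30): 28 + 31 + 30 = 89 days.
May 1–22, 2219: 22 days.
Total: 19 + 89 + 22 = 130 days.
130 mod 7 = 4, so 4 days after Tuesday is Saturday.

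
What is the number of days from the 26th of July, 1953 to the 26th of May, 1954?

July 1953: 31 − 26 = 5 days remain.
Then 9 full months totalling 273 days.
May 1–26, 1954: 26 days.
Total: 5 + 273 + 26 = 304 days.

304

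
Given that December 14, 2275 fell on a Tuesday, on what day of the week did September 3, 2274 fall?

Count forward from the earlier date (September 3, 2274) to the later (December 14, 2275):
September 3, 2274 → September 3, 2275: 365 days.
September 2275: 30 − 3 = 27 days remain.
Then October (31), November (30): 31 + 30 = 61 days.
December 1–14, 2275: 14 days.
Residual: 102 days.
Total: 467 days.
467 mod 7 = 5, so 5 days before Tuesday is Thursday.

Thursday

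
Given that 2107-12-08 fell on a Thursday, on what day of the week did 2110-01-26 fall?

Day-of-year of December 8, 2107: 342.
Day-of-year of January 26, 2110: 26.
2107 has 365 days, so 365 − 342 = 23 days remain in 2107.
Full years: 2108: 366; 2109: 365. Sum = 731.
Total: 23 + 731 + 26 = 780 days.
780 mod 7 = 3, so 3 days after Thursday is Sunday.

Sunday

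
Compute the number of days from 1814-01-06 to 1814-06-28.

173

January 1814: 31 − 6 = 25 days remain.
Then February 1814 (28), March (31), April (30), May (31): 28 + 31 + 30 + 31 = 120 days.
June 1–28, 1814: 28 days.
Total: 25 + 120 + 28 = 173 days.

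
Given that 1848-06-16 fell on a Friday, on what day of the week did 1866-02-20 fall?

Day-of-year of June 16, 1848: 168.
Day-of-year of February 20, 1866: 51.
1848 has 366 days, so 366 − 168 = 198 days remain in 1848.
Full years 1849–1865: 13 common + 4 leap = 13×365 + 4×366 = 6209 days.
Total: 198 + 6209 + 51 = 6458 days.
6458 mod 7 = 4, so 4 days after Friday is Tuesday.

Tuesday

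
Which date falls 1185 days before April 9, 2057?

January 10, 2054

Count 1185 days before April 9, 2057:
January 10, 2054 → January 10, 2055: 365 days.
January 10, 2055 → January 10, 2056: 365 days.
January 10, 2056 → January 10, 2057: 366 days (2056 is a leap year).
January 2057: 31 − 10 = 21 days remain.
Then February 2057 (28), March (31): 28 + 31 = 59 days.
April 1–9, 2057: 9 days.
Residual: 89 days.
Total: 1185 days.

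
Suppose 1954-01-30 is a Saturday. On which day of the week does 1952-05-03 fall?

Saturday

Count forward from the earlier date (May 3, 1952) to the later (January 30, 1954):
May 3, 1952 → May 3, 1953: 365 days.
May 1953: 31 − 3 = 28 days remain.
Then June (30), July (31), August (31), September (30), October (31), November (30), December (31): 30 + 31 + 31 + 30 + 31 + 30 + 31 = 214 days.
January 1–30, 1954: 30 days.
Residual: 272 days.
Total: 637 days.
637 is a multiple of 7, so 1952-05-03 falls on the same weekday: Saturday.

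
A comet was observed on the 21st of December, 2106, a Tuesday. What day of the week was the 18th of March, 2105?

Wednesday

Count forward from the earlier date (March 18, 2105) to the later (December 21, 2106):
March 2105: 31 − 18 = 13 days remain.
Then 20 full months totalling 609 days.
December 1–21, 2106: 21 days.
Total: 13 + 609 + 21 = 643 days.
643 mod 7 = 6, so 6 days before Tuesday is Wednesday.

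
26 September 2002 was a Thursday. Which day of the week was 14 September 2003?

Sunday

September 2002: 30 − 26 = 4 days remain.
Then 11 full months totalling 335 days.
September 1–14, 2003: 14 days.
Residual: 353 days.
Total: 353 days.
353 mod 7 = 3, so 3 days after Thursday is Sunday.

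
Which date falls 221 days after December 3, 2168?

July 12, 2169

Count 221 days after December 3, 2168:
December 2168: 31 − 3 = 28 days remain.
Then January (31), February 2169 (28), March (31), April (30), May (31), June (30): 31 + 28 + 31 + 30 + 31 + 30 = 181 days.
July 1–12, 2169: 12 days.
Total: 28 + 181 + 12 = 221 days.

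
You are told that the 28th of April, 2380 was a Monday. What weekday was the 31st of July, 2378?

Monday

Count forward from the earlier date (July 31, 2378) to the later (April 28, 2380):
July 31, 2378 → July 31, 2379: 365 days.
July 2379: 31 − 31 = 0 days remain.
Then August (31), September (30), October (31), November (30), December (31), January (31), February 2380 (29), March (31): 31 + 30 + 31 + 30 + 31 + 31 + 29 + 31 = 244 days.
April 1–28, 2380: 28 days.
Residual: 272 days.
Total: 637 days.
637 is a multiple of 7, so the 31st of July, 2378 falls on the same weekday: Monday.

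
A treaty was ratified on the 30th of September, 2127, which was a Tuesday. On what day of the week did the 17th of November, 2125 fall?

Saturday

Count forward from the earlier date (November 17, 2125) to the later (September 30, 2127):
Day-of-year of November 17, 2125: 321.
Day-of-year of September 30, 2127: 273.
2125 has 365 days, so 365 − 321 = 44 days remain in 2125.
Full years: 2126: 365. Sum = 365.
Total: 44 + 365 + 273 = 682 days.
682 mod 7 = 3, so 3 days before Tuesday is Saturday.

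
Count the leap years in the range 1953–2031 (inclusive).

Years divisible by 4: 1956, 1960, …, 2028 — 19 in all.
2000 is divisible by 400, so still leap.
No century exceptions apply. Count: 19.

19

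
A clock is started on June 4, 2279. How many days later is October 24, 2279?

142

June 2279: 30 − 4 = 26 days remain.
Then July (31), August (31), September (30): 31 + 31 + 30 = 92 days.
October 1–24, 2279: 24 days.
Total: 26 + 92 + 24 = 142 days.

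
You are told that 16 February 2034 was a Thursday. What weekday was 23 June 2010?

Wednesday

Count forward from the earlier date (June 23, 2010) to the later (February 16, 2034):
Day-of-year of June 23, 2010: 174.
Day-of-year of February 16, 2034: 47.
2010 has 365 days, so 365 − 174 = 191 days remain in 2010.
Full years 2011–2033: 17 common + 6 leap = 17×365 + 6×366 = 8401 days.
Total: 191 + 8401 + 47 = 8639 days.
8639 mod 7 = 1, so 1 day before Thursday is Wednesday.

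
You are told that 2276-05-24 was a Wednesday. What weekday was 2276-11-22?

Wednesday

May 2276: 31 − 24 = 7 days remain.
Then June (30), July (31), August (31), September (30), October (31): 30 + 31 + 31 + 30 + 31 = 153 days.
November 1–22, 2276: 22 days.
Total: 7 + 153 + 22 = 182 days.
182 is a multiple of 7, so 2276-11-22 falls on the same weekday: Wednesday.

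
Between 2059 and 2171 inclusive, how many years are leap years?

Years divisible by 4: 2060, 2064, …, 2168 — 28 in all.
Of these, 2100 is divisible by 100 but not 400, so not leap.
Leap years: 28 − 1 = 27.

27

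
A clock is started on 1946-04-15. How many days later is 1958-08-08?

Day-of-year of April 15, 1946: 105.
Day-of-year of August 8, 1958: 220.
1946 has 365 days, so 365 − 105 = 260 days remain in 1946.
Full years 1947–1957: 8 common + 3 leap = 8×365 + 3×366 = 4018 days.
Total: 260 + 4018 + 220 = 4498 days.

4498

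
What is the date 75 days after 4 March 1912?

18 May 1912

Count 75 days after March 4, 1912:
March 1912: 31 − 4 = 27 days remain.
Then April (30): 30 days.
May 1–18, 1912: 18 days.
Total: 27 + 30 + 18 = 75 days.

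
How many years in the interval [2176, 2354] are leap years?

Years divisible by 4: 2176, 2180, …, 2352 — 45 in all.
Of these, 2200, 2300 are divisible by 100 but not 400, so not leap.
Leap years: 45 − 2 = 43.

43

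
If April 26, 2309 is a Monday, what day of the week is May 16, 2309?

Sunday

April 2309: 30 − 26 = 4 days remain.
May 1–16, 2309: 16 days.
Total: 4 + 16 = 20 days.
20 mod 7 = 6, so 6 days after Monday is Sunday.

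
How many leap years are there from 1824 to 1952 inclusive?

32

Years divisible by 4: 1824, 1828, …, 1952 — 33 in all.
Of these, 1900 is divisible by 100 but not 400, so not leap.
Leap years: 33 − 1 = 32.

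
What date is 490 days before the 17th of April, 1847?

the 13th of December, 1845

Count 490 days before April 17, 1847:
December 13, 1845 → December 13, 1846: 365 days.
December 1846: 31 − 13 = 18 days remain.
Then January (31), February 1847 (28), March (31): 31 + 28 + 31 = 90 days.
April 1–17, 1847: 17 days.
Residual: 125 days.
Total: 490 days.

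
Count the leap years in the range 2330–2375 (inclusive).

11

Years divisible by 4 in [2330, 2375]: 2332, 2336, 2340, 2344, 2348, 2352, 2356, 2360, 2364, 2368, 2372.
No century exceptions apply. Count: 11.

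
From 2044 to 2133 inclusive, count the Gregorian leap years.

Years divisible by 4: 2044, 2048, …, 2132 — 23 in all.
Of these, 2100 is divisible by 100 but not 400, so not leap.
Leap years: 23 − 1 = 22.

22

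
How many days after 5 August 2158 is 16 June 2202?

16020

Day-of-year of August 5, 2158: 217.
Day-of-year of June 16, 2202: 167.
2158 has 365 days, so 365 − 217 = 148 days remain in 2158.
Full years 2159–2201: 33 common + 10 leap = 33×365 + 10×366 = 15705 days.
Total: 148 + 15705 + 167 = 16020 days.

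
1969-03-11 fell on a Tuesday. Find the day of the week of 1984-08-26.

Sunday

Day-of-year of March 11, 1969: 70.
Day-of-year of August 26, 1984: 239.
1969 has 365 days, so 365 − 70 = 295 days remain in 1969.
Full years 1970–1983: 11 common + 3 leap = 11×365 + 3×366 = 5113 days.
Total: 295 + 5113 + 239 = 5647 days.
5647 mod 7 = 5, so 5 days after Tuesday is Sunday.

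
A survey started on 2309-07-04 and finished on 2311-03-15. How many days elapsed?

July 2309: 31 − 4 = 27 days remain.
Then 19 full months totalling 577 days.
March 1–15, 2311: 15 days.
Total: 27 + 577 + 15 = 619 days.

619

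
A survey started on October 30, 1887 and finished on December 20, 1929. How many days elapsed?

15391

From October 30, 1887 to October 30, 1929: 42 years, of which 10 contain a Feb 29 — 32×365 + 10×366 = 15340 days.
(1900 is not a leap year (divisible by 100 but not 400).)
October 1929: 31 − 30 = 1 day remains.
Then November (30): 30 days.
December 1–20, 1929: 20 days.
Residual: 51 days.
Total: 15391 days.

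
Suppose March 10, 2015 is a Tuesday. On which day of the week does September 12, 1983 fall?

Monday

Count forward from the earlier date (September 12, 1983) to the later (March 10, 2015):
From September 12, 1983 to September 12, 2014: 31 years, of which 8 contain a Feb 29 — 23×365 + 8×366 = 11323 days.
(2000 is a leap year (divisible by 400).)
September 2014: 30 − 12 = 18 days remain.
Then October (31), November (30), December (31), January (31), February 2015 (28): 31 + 30 + 31 + 31 + 28 = 151 days.
March 1–10, 2015: 10 days.
Residual: 179 days.
Total: 11502 days.
11502 mod 7 = 1, so 1 day before Tuesday is Monday.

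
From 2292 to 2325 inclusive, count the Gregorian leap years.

8

Years divisible by 4 in [2292, 2325]: 2292, 2296, 2300, 2304, 2308, 2312, 2316, 2320, 2324.
Of these, 2300 is divisible by 100 but not 400, so not leap.
Leap years: 9 − 1 = 8.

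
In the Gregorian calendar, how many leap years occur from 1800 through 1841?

Years divisible by 4 in [1800, 1841]: 1800, 1804, 1808, 1812, 1816, 1820, 1824, 1828, 1832, 1836, 1840.
Of these, 1800 is divisible by 100 but not 400, so not leap.
Leap years: 11 − 1 = 10.

10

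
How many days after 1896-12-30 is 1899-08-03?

December 30, 1896 → December 30, 1897: 365 days.
December 30, 1897 → December 30, 1898: 365 days.
December 1898: 31 − 30 = 1 day remains.
Then January (31), February 1899 (28), March (31), April (30), May (31), June (30), July (31): 31 + 28 + 31 + 30 + 31 + 30 + 31 = 212 days.
August 1–3, 1899: 3 days.
Residual: 216 days.
Total: 946 days.

946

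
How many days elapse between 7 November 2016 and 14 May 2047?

From November 7, 2016 to November 7, 2046: 30 years, of which 7 contain a Feb 29 — 23×365 + 7×366 = 10957 days.
November 2046: 30 − 7 = 23 days remain.
Then December (31), January (31), February 2047 (28), March (31), April (30): 31 + 31 + 28 + 31 + 30 = 151 days.
May 1–14, 2047: 14 days.
Residual: 188 days.
Total: 11145 days.

11145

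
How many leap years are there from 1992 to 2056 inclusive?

17

Years divisible by 4: 1992, 1996, …, 2056 — 17 in all.
2000 is divisible by 400, so still leap.
No century exceptions apply. Count: 17.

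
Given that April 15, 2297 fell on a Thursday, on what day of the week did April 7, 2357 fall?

Sunday

Day-of-year of April 15, 2297: 105.
Day-of-year of April 7, 2357: 97.
2297 has 365 days, so 365 − 105 = 260 days remain in 2297.
Full years 2298–2356: 45 common + 14 leap = 45×365 + 14×366 = 21549 days.
Total: 260 + 21549 + 97 = 21906 days.
21906 mod 7 = 3, so 3 days after Thursday is Sunday.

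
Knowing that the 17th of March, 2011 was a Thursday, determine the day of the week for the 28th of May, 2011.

Saturday

March 2011: 31 − 17 = 14 days remain.
Then April (30): 30 days.
May 1–28, 2011: 28 days.
Total: 14 + 30 + 28 = 72 days.
72 mod 7 = 2, so 2 days after Thursday is Saturday.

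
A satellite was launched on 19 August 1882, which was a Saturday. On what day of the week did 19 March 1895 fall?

From August 19, 1882 to August 19, 1894: 12 years, of which 3 contain a Feb 29 — 9×365 + 3×366 = 4383 days.
August 1894: 31 − 19 = 12 days remain.
Then September (30), October (31), November (30), December (31), January (31), February 1895 (28): 30 + 31 + 30 + 31 + 31 + 28 = 181 days.
March 1–19, 1895: 19 days.
Residual: 212 days.
Total: 4595 days.
4595 mod 7 = 3, so 3 days after Saturday is Tuesday.

Tuesday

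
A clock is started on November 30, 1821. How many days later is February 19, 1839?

6290

From November 30, 1821 to November 30, 1838: 17 years, of which 4 contain a Feb 29 — 13×365 + 4×366 = 6209 days.
November 1838: 30 − 30 = 0 days remain.
Then December (31), January (31): 31 + 31 = 62 days.
February 1–19, 1839: 19 days (1839 is not a leap year).
Residual: 81 days.
Total: 6290 days.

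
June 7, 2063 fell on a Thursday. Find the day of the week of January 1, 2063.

Monday

Count forward from the earlier date (January 1, 2063) to the later (June 7, 2063):
January 2063: 31 − 1 = 30 days remain.
Then February 2063 (28), March (31), April (30), May (31): 28 + 31 + 30 + 31 = 120 days.
June 1–7, 2063: 7 days.
Total: 30 + 120 + 7 = 157 days.
157 mod 7 = 3, so 3 days before Thursday is Monday.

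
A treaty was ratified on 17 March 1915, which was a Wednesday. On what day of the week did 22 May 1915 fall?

March 1915: 31 − 17 = 14 days remain.
Then April (30): 30 days.
May 1–22, 1915: 22 days.
Total: 14 + 30 + 22 = 66 days.
66 mod 7 = 3, so 3 days after Wednesday is Saturday.

Saturday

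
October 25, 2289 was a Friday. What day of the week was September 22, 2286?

Wednesday

Count forward from the earlier date (September 22, 2286) to the later (October 25, 2289):
Day-of-year of September 22, 2286: 265.
Day-of-year of October 25, 2289: 298.
2286 has 365 days, so 365 − 265 = 100 days remain in 2286.
Full years: 2287: 365; 2288: 366. Sum = 731.
Total: 100 + 731 + 298 = 1129 days.
1129 mod 7 = 2, so 2 days before Friday is Wednesday.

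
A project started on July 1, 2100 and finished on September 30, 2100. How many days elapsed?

July 2100: 31 − 1 = 30 days remain.
Then August (31): 31 days.
September 1–30, 2100: 30 days.
Total: 30 + 31 + 30 = 91 days.

91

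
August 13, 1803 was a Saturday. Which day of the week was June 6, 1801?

Count forward from the earlier date (June 6, 1801) to the later (August 13, 1803):
June 6, 1801 → June 6, 1802: 365 days.
June 6, 1802 → June 6, 1803: 365 days.
June 1803: 30 − 6 = 24 days remain.
Then July (31): 31 days.
August 1–13, 1803: 13 days.
Residual: 68 days.
Total: 798 days.
798 is a multiple of 7, so June 6, 1801 falls on the same weekday: Saturday.

Saturday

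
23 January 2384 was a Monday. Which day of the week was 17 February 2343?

Count forward from the earlier date (February 17, 2343) to the later (January 23, 2384):
From February 17, 2343 to February 17, 2383: 40 years, of which 10 contain a Feb 29 — 30×365 + 10×366 = 14610 days.
February 2383: 28 − 17 = 11 days remain (2383 is not a leap year, so February has 28 days).
Then 10 full months totalling 306 days.
January 1–23, 2384: 23 days.
Residual: 340 days.
Total: 14950 days.
14950 mod 7 = 5, so 5 days before Monday is Wednesday.

Wednesday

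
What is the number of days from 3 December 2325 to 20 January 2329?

Day-of-year of December 3, 2325: 337.
Day-of-year of January 20, 2329: 20.
2325 has 365 days, so 365 − 337 = 28 days remain in 2325.
Full years: 2326: 365; 2327: 365; 2328: 366. Sum = 1096.
Total: 28 + 1096 + 20 = 1144 days.

1144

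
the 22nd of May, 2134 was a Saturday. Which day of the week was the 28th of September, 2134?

Tuesday

May 2134: 31 − 22 = 9 days remain.
Then June (30), July (31), August (31): 30 + 31 + 31 = 92 days.
September 1–28, 2134: 28 days.
Total: 9 + 92 + 28 = 129 days.
129 mod 7 = 3, so 3 days after Saturday is Tuesday.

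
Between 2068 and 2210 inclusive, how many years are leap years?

34

Years divisible by 4: 2068, 2072, …, 2208 — 36 in all.
Of these, 2100, 2200 are divisible by 100 but not 400, so not leap.
Leap years: 36 − 2 = 34.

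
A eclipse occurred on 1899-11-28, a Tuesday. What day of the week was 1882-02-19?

Count forward from the earlier date (February 19, 1882) to the later (November 28, 1899):
From February 19, 1882 to February 19, 1899: 17 years, of which 4 contain a Feb 29 — 13×365 + 4×366 = 6209 days.
February 1899: 28 − 19 = 9 days remain (1899 is not a leap year, so February has 28 days).
Then March (31), April (30), May (31), June (30), July (31), August (31), September (30), October (31): 31 + 30 + 31 + 30 + 31 + 31 + 30 + 31 = 245 days.
November 1–28, 1899: 28 days.
Residual: 282 days.
Total: 6491 days.
6491 mod 7 = 2, so 2 days before Tuesday is Sunday.

Sunday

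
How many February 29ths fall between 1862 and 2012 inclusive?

37

Years divisible by 4: 1864, 1868, …, 2012 — 38 in all.
Of these, 1900 is divisible by 100 but not 400, so not leap.
2000 is divisible by 400, so still leap.
Leap years: 38 − 1 = 37.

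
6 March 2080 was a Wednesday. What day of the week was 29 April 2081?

Tuesday

Day-of-year of March 6, 2080: 66.
Day-of-year of April 29, 2081: 119.
2080 has 366 days, so 366 − 66 = 300 days remain in 2080.
Total: 300 + 119 = 419 days.
419 mod 7 = 6, so 6 days after Wednesday is Tuesday.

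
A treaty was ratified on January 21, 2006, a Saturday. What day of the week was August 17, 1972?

Count forward from the earlier date (August 17, 1972) to the later (January 21, 2006):
From August 17, 1972 to August 17, 2005: 33 years, of which 8 contain a Feb 29 — 25×365 + 8×366 = 12053 days.
(2000 is a leap year (divisible by 400).)
August 2005: 31 − 17 = 14 days remain.
Then September (30), October (31), November (30), December (31): 30 + 31 + 30 + 31 = 122 days.
January 1–21, 2006: 21 days.
Residual: 157 days.
Total: 12210 days.
12210 mod 7 = 2, so 2 days before Saturday is Thursday.

Thursday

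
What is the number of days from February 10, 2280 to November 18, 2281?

647

February 2280: 29 − 10 = 19 days remain (2280 is a leap year, so February has 29 days).
Then 20 full months totalling 610 days.
November 1–18, 2281: 18 days.
Total: 19 + 610 + 18 = 647 days.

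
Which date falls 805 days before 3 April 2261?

19 January 2259

Count 805 days before April 3, 2261:
January 2259: 31 − 19 = 12 days remain.
Then 26 full months totalling 790 days.
April 1–3, 2261: 3 days.
Total: 12 + 790 + 3 = 805 days.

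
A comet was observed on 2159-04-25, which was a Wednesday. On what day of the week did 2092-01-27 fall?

Count forward from the earlier date (January 27, 2092) to the later (April 25, 2159):
Day-of-year of January 27, 2092: 27.
Day-of-year of April 25, 2159: 115.
2092 has 366 days, so 366 − 27 = 339 days remain in 2092.
Full years 2093–2158: 51 common + 15 leap = 51×365 + 15×366 = 24105 days.
Total: 339 + 24105 + 115 = 24559 days.
24559 mod 7 = 3, so 3 days before Wednesday is Sunday.

Sunday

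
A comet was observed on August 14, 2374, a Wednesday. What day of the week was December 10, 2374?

August 2374: 31 − 14 = 17 days remain.
Then September (30), October (31), November (30): 30 + 31 + 30 = 91 days.
December 1–10, 2374: 10 days.
Total: 17 + 91 + 10 = 118 days.
118 mod 7 = 6, so 6 days after Wednesday is Tuesday.

Tuesday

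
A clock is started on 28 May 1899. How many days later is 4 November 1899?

160

May 1899: 31 − 28 = 3 days remain.
Then June (30), July (31), August (31), September (30), October (31): 30 + 31 + 31 + 30 + 31 = 153 days.
November 1–4, 1899: 4 days.
Total: 3 + 153 + 4 = 160 days.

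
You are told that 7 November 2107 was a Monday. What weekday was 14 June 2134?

Day-of-year of November 7, 2107: 311.
Day-of-year of June 14, 2134: 165.
2107 has 365 days, so 365 − 311 = 54 days remain in 2107.
Full years 2108–2133: 19 common + 7 leap = 19×365 + 7×366 = 9497 days.
Total: 54 + 9497 + 165 = 9716 days.
9716 is a multiple of 7, so 14 June 2134 falls on the same weekday: Monday.

Monday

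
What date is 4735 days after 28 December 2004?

15 December 2017

Count 4735 days after December 28, 2004:
From December 28, 2004 to December 28, 2016: 12 years, of which 3 contain a Feb 29 — 9×365 + 3×366 = 4383 days.
December 2016: 31 − 28 = 3 days remain.
Then 11 full months totalling 334 days.
December 1–15, 2017: 15 days.
Residual: 352 days.
Total: 4735 days.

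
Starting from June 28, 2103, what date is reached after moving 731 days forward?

June 28, 2105

Count 731 days after June 28, 2103:
Day-of-year of June 28, 2103: 179.
Day-of-year of June 28, 2105: 179.
2103 has 365 days, so 365 − 179 = 186 days remain in 2103.
Full years: 2104: 366. Sum = 366.
Total: 186 + 366 + 179 = 731 days.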